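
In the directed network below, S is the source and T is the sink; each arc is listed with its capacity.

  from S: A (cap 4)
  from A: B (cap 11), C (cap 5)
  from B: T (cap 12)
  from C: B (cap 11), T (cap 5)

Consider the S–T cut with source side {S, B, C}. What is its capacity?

Edges leaving {S, B, C}: S→A (4), B→T (12), C→T (5).
Cut capacity = 4 + 12 + 5 = 21.

21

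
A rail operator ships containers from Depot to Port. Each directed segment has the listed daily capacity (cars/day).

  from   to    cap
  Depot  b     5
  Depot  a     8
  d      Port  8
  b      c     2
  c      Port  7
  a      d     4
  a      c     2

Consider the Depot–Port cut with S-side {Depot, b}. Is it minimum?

No — its capacity is 10, but the minimum cut has capacity 8.

Given cut capacity: 8 + 2 = 10.
Augment Depot→a→c→Port: bottleneck 2, flow now 2.
Augment Depot→a→d→Port: bottleneck 4, flow now 6.
Augment Depot→b→c→Port: bottleneck 2, flow now 8.
No augmenting path remains; maximum flow = 8.
In the residual graph, reachable from Depot: {Depot, a, b}.
Min-cut edges: a→c (2), a→d (4), b→c (2); capacity 2 + 4 + 2 = 8.
Cut capacity 10 exceeds the max flow 8, so it is not minimum.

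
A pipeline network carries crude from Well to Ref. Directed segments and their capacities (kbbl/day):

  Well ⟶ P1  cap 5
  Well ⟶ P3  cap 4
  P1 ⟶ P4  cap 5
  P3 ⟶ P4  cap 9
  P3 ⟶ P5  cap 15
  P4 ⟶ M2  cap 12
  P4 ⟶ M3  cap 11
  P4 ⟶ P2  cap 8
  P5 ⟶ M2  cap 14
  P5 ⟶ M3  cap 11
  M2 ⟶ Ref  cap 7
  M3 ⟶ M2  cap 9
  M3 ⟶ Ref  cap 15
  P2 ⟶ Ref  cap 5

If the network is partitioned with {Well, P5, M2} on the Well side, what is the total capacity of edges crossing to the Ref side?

Edges leaving {Well, P5, M2}: Well→P1 (5), Well→P3 (4), P5→M3 (11), M2→Ref (7).
Cut capacity = 5 + 4 + 11 + 7 = 27.

27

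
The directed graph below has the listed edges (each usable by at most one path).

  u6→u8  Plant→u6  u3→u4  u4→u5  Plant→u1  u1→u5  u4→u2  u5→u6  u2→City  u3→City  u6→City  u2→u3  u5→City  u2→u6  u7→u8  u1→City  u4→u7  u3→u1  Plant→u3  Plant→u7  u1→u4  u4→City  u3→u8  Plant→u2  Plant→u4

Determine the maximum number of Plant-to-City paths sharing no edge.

Assign every edge capacity 1; by Menger, the answer equals the max flow.
Path Plant→u1→City (+1); total 1.
Path Plant→u2→City (+1); total 2.
Path Plant→u3→City (+1); total 3.
Path Plant→u4→City (+1); total 4.
Path Plant→u6→City (+1); total 5.
No residual Plant→City path; max flow = 5.
Certifying cut of size 5: {Plant→u1, Plant→u2, Plant→u3, Plant→u4, Plant→u6}.

5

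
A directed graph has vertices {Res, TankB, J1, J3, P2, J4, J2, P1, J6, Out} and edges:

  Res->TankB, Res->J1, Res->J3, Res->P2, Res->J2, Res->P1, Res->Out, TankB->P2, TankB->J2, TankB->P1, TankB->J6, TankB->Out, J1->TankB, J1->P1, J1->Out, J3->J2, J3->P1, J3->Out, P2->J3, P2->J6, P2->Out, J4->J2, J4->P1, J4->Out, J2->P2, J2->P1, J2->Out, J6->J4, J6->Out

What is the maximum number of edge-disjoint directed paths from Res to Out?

Assign every edge capacity 1; by Menger, the answer equals the max flow.
Path Res→Out (+1); total 1.
Path Res→TankB→Out (+1); total 2.
Path Res→J1→Out (+1); total 3.
Path Res→J3→Out (+1); total 4.
Path Res→P2→Out (+1); total 5.
Path Res→J2→Out (+1); total 6.
No residual Res→Out path; max flow = 6.
Certifying cut of size 6: {Res→J1, Res→J2, Res→J3, Res→Out, Res→P2, Res→TankB}.

6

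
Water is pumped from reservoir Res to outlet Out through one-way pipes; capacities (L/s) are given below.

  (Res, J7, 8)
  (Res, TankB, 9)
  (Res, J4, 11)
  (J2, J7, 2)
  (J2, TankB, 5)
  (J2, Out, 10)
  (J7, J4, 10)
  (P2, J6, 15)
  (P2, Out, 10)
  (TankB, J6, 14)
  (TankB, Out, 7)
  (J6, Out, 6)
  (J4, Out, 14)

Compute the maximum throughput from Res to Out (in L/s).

23

Augment Res→TankB→Out: bottleneck 7, flow now 7.
Augment Res→J4→Out: bottleneck 11, flow now 18.
Augment Res→J7→J4→Out: bottleneck 3, flow now 21.
Augment Res→TankB→J6→Out: bottleneck 2, flow now 23.
No augmenting path remains; maximum flow = 23.
In the residual graph, reachable from Res: {Res, J7, J4}.
Min-cut edges: Res→TankB (9), J4→Out (14); capacity 9 + 14 = 23.
This cut is saturated, so no flow can exceed 23.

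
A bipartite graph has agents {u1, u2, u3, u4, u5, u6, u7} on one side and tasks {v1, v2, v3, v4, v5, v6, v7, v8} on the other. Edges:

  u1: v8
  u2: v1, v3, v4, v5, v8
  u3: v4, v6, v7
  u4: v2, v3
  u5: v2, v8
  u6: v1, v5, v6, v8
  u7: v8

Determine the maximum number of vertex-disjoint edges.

6

Unit-capacity flow: source→left, listed edges, right→sink; max matching = max flow.
Augmenting path u1→v8 (+1); matched 1.
Augmenting path u2→v1 (+1); matched 2.
Augmenting path u3→v4 (+1); matched 3.
Augmenting path u4→v2 (+1); matched 4.
Augmenting path u6→v5 (+1); matched 5.
Augmenting path u5→v2→u4→v3 (+1); matched 6.
No augmenting path remains; maximum matching = 6.
König certificate: {u2, u3, u4, u5, u6, v8} is a vertex cover of size 6 (every listed pair touches it), so no matching can be larger.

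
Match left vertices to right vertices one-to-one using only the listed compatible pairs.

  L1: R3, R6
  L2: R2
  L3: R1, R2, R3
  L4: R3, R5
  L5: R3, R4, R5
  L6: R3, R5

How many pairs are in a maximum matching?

Unit-capacity flow: source→left, listed edges, right→sink; max matching = max flow.
Augmenting path L1→R3 (+1); matched 1.
Augmenting path L2→R2 (+1); matched 2.
Augmenting path L3→R1 (+1); matched 3.
Augmenting path L4→R5 (+1); matched 4.
Augmenting path L5→R4 (+1); matched 5.
Augmenting path L6→R3→L1→R6 (+1); matched 6.
No augmenting path remains; maximum matching = 6.
König certificate: {L1, L2, L3, L4, L5, L6} is a vertex cover of size 6 (every listed pair touches it), so no matching can be larger.

6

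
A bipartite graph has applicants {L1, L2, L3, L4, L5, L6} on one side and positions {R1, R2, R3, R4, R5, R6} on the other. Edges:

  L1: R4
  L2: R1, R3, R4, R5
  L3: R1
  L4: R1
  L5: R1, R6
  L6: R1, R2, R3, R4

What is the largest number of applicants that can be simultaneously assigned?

Unit-capacity flow: source→left, listed edges, right→sink; max matching = max flow.
Augmenting path L1→R4 (+1); matched 1.
Augmenting path L2→R1 (+1); matched 2.
Augmenting path L5→R6 (+1); matched 3.
Augmenting path L6→R2 (+1); matched 4.
Augmenting path L3→R1→L2→R3 (+1); matched 5.
No augmenting path remains; maximum matching = 5.
König certificate: {L1, L2, L5, L6, R1} is a vertex cover of size 5 (every listed pair touches it), so no matching can be larger.

5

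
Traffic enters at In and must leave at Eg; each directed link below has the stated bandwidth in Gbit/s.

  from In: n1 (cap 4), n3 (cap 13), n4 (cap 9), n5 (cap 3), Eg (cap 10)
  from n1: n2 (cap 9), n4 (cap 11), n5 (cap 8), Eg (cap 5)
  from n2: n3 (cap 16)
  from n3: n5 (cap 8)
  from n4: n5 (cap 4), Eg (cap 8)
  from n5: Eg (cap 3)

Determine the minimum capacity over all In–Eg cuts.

Augment In→Eg: bottleneck 10, flow now 10.
Augment In→n1→Eg: bottleneck 4, flow now 14.
Augment In→n4→Eg: bottleneck 8, flow now 22.
Augment In→n5→Eg: bottleneck 3, flow now 25.
No augmenting path remains; maximum flow = 25.
By max-flow min-cut, the minimum cut capacity equals the max flow.
In the residual graph, reachable from In: {In, n3, n4, n5}.
Min-cut edges: In→n1 (4), In→Eg (10), n4→Eg (8), n5→Eg (3); capacity 4 + 10 + 8 + 3 = 25.

25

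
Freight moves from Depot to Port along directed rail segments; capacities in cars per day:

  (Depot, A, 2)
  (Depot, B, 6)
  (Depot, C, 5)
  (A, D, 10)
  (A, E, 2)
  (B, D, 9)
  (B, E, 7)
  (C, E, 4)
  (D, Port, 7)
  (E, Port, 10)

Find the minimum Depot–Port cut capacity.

12

Augment Depot→A→D→Port: bottleneck 2, flow now 2.
Augment Depot→B→D→Port: bottleneck 5, flow now 7.
Augment Depot→B→E→Port: bottleneck 1, flow now 8.
Augment Depot→C→E→Port: bottleneck 4, flow now 12.
No augmenting path remains; maximum flow = 12.
By max-flow min-cut, the minimum cut capacity equals the max flow.
In the residual graph, reachable from Depot: {Depot, C}.
Min-cut edges: Depot→A (2), Depot→B (6), C→E (4); capacity 2 + 6 + 4 = 12.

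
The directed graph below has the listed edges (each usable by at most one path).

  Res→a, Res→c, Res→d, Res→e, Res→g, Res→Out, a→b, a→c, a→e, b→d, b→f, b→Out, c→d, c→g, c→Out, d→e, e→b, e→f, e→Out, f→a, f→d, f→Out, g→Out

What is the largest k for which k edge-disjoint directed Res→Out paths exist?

6

Assign every edge capacity 1; by Menger, the answer equals the max flow.
Path Res→Out (+1); total 1.
Path Res→c→Out (+1); total 2.
Path Res→e→Out (+1); total 3.
Path Res→g→Out (+1); total 4.
Path Res→a→b→Out (+1); total 5.
Path Res→d→e→f→Out (+1); total 6.
No residual Res→Out path; max flow = 6.
Certifying cut of size 6: {Res→Out, Res→a, Res→c, Res→d, Res→e, Res→g}.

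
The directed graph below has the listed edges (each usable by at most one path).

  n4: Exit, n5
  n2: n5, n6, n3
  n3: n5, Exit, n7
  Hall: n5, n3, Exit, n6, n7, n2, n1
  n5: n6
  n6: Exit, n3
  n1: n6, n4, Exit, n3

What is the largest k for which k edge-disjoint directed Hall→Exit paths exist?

4

Assign every edge capacity 1; by Menger, the answer equals the max flow.
Path Hall→Exit (+1); total 1.
Path Hall→n1→Exit (+1); total 2.
Path Hall→n3→Exit (+1); total 3.
Path Hall→n6→Exit (+1); total 4.
No residual Hall→Exit path; max flow = 4.
Certifying cut of size 4: {Hall→Exit, Hall→n1, n3→Exit, n6→Exit}.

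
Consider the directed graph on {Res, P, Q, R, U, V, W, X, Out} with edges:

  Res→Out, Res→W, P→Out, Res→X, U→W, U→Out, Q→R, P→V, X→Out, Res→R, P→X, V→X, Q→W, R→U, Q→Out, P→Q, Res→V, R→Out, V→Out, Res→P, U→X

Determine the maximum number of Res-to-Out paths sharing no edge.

Assign every edge capacity 1; by Menger, the answer equals the max flow.
Path Res→Out (+1); total 1.
Path Res→P→Out (+1); total 2.
Path Res→R→Out (+1); total 3.
Path Res→V→Out (+1); total 4.
Path Res→X→Out (+1); total 5.
No residual Res→Out path; max flow = 5.
Certifying cut of size 5: {Res→Out, Res→P, Res→R, Res→V, Res→X}.

5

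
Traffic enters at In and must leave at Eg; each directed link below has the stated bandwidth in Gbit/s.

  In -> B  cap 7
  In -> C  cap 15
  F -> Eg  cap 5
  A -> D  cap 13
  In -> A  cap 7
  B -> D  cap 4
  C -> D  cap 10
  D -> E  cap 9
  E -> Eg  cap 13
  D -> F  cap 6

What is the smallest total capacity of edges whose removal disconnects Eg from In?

Augment In→A→D→E→Eg: bottleneck 7, flow now 7.
Augment In→B→D→E→Eg: bottleneck 2, flow now 9.
Augment In→B→D→F→Eg: bottleneck 2, flow now 11.
Augment In→C→D→F→Eg: bottleneck 3, flow now 14.
No augmenting path remains; maximum flow = 14.
By max-flow min-cut, the minimum cut capacity equals the max flow.
In the residual graph, reachable from In: {In, A, B, C, D, F}.
Min-cut edges: D→E (9), F→Eg (5); capacity 9 + 5 = 14.

14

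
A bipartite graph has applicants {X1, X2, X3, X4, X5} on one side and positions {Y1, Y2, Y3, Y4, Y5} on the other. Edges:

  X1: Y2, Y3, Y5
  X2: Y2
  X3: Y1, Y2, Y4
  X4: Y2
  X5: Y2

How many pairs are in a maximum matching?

3

Unit-capacity flow: source→left, listed edges, right→sink; max matching = max flow.
Augmenting path X1→Y2 (+1); matched 1.
Augmenting path X3→Y1 (+1); matched 2.
Augmenting path X2→Y2→X1→Y3 (+1); matched 3.
No augmenting path remains; maximum matching = 3.
König certificate: {X1, X3, Y2} is a vertex cover of size 3 (every listed pair touches it), so no matching can be larger.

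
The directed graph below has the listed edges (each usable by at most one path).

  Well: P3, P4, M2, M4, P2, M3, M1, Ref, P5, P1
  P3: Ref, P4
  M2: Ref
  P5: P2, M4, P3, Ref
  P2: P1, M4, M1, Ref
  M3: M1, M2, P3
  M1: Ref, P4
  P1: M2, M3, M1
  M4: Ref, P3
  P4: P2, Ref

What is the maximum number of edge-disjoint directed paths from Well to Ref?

Assign every edge capacity 1; by Menger, the answer equals the max flow.
Path Well→Ref (+1); total 1.
Path Well→P5→Ref (+1); total 2.
Path Well→P3→Ref (+1); total 3.
Path Well→M2→Ref (+1); total 4.
Path Well→P2→Ref (+1); total 5.
Path Well→M4→Ref (+1); total 6.
Path Well→P4→Ref (+1); total 7.
Path Well→M1→Ref (+1); total 8.
No residual Well→Ref path; max flow = 8.
Certifying cut of size 8: {M1→Ref, M2→Ref, M4→Ref, P2→Ref, P3→Ref, P4→Ref, Well→P5, Well→Ref}.

8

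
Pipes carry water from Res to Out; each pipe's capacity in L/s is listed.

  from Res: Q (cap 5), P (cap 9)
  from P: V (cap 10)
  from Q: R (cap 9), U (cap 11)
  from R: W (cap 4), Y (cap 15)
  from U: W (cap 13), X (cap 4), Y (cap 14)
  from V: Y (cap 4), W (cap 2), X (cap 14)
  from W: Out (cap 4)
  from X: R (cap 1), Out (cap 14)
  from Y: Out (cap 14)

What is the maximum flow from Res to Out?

Augment Res→P→V→W→Out: bottleneck 2, flow now 2.
Augment Res→P→V→X→Out: bottleneck 7, flow now 9.
Augment Res→Q→R→W→Out: bottleneck 2, flow now 11.
Augment Res→Q→R→Y→Out: bottleneck 3, flow now 14.
No augmenting path remains; maximum flow = 14.
In the residual graph, reachable from Res: {Res}.
Min-cut edges: Res→P (9), Res→Q (5); capacity 9 + 5 = 14.
This cut is saturated, so no flow can exceed 14.

14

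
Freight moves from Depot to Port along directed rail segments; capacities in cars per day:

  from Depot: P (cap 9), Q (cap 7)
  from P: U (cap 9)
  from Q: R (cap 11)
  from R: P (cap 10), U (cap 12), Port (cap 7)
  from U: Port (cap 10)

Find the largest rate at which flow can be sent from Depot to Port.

16

Augment Depot→P→U→Port: bottleneck 9, flow now 9.
Augment Depot→Q→R→Port: bottleneck 7, flow now 16.
No augmenting path remains; maximum flow = 16.
In the residual graph, reachable from Depot: {Depot}.
Min-cut edges: Depot→P (9), Depot→Q (7); capacity 9 + 7 = 16.
This cut is saturated, so no flow can exceed 16.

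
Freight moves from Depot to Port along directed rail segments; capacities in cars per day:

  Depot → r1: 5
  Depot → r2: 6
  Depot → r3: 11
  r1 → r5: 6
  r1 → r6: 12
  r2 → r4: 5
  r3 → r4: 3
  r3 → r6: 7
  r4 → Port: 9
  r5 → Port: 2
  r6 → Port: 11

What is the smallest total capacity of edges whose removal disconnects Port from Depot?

Augment Depot→r1→r5→Port: bottleneck 2, flow now 2.
Augment Depot→r1→r6→Port: bottleneck 3, flow now 5.
Augment Depot→r2→r4→Port: bottleneck 5, flow now 10.
Augment Depot→r3→r4→Port: bottleneck 3, flow now 13.
Augment Depot→r3→r6→Port: bottleneck 7, flow now 20.
No augmenting path remains; maximum flow = 20.
By max-flow min-cut, the minimum cut capacity equals the max flow.
In the residual graph, reachable from Depot: {Depot, r2, r3}.
Min-cut edges: Depot→r1 (5), r2→r4 (5), r3→r4 (3), r3→r6 (7); capacity 5 + 5 + 3 + 7 = 20.

20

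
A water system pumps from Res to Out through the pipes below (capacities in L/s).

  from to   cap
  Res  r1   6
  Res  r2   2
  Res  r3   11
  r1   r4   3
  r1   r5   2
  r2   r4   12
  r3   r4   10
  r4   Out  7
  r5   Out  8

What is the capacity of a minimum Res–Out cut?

Augment Res→r1→r4→Out: bottleneck 3, flow now 3.
Augment Res→r1→r5→Out: bottleneck 2, flow now 5.
Augment Res→r2→r4→Out: bottleneck 2, flow now 7.
Augment Res→r3→r4→Out: bottleneck 2, flow now 9.
No augmenting path remains; maximum flow = 9.
By max-flow min-cut, the minimum cut capacity equals the max flow.
In the residual graph, reachable from Res: {Res, r1, r2, r3, r4}.
Min-cut edges: r1→r5 (2), r4→Out (7); capacity 2 + 7 = 9.

9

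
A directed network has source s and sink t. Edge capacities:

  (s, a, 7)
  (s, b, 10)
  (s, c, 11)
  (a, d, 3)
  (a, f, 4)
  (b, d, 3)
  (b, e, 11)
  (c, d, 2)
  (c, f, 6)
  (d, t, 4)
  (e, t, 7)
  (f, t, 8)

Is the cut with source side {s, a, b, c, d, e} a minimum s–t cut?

Given cut capacity: 4 + 6 + 4 + 7 = 21.
Augment s→a→d→t: bottleneck 3, flow now 3.
Augment s→a→f→t: bottleneck 4, flow now 7.
Augment s→b→d→t: bottleneck 1, flow now 8.
Augment s→b→e→t: bottleneck 7, flow now 15.
Augment s→c→f→t: bottleneck 4, flow now 19.
No augmenting path remains; maximum flow = 19.
In the residual graph, reachable from s: {s, a, b, c, d, e, f}.
Min-cut edges: d→t (4), e→t (7), f→t (8); capacity 4 + 7 + 8 = 19.
Cut capacity 21 exceeds the max flow 19, so it is not minimum.

No — its capacity is 21, but the minimum cut has capacity 19.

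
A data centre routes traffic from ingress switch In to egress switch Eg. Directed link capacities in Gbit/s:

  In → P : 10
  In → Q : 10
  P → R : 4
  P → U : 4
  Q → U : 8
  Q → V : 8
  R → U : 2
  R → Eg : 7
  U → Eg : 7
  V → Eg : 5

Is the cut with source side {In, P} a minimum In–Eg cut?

Given cut capacity: 10 + 4 + 4 = 18.
Augment In→P→R→Eg: bottleneck 4, flow now 4.
Augment In→P→U→Eg: bottleneck 4, flow now 8.
Augment In→Q→U→Eg: bottleneck 3, flow now 11.
Augment In→Q→V→Eg: bottleneck 5, flow now 16.
No augmenting path remains; maximum flow = 16.
In the residual graph, reachable from In: {In, P, Q, U, V}.
Min-cut edges: P→R (4), U→Eg (7), V→Eg (5); capacity 4 + 7 + 5 = 16.
Cut capacity 18 exceeds the max flow 16, so it is not minimum.

No — its capacity is 18, but the minimum cut has capacity 16.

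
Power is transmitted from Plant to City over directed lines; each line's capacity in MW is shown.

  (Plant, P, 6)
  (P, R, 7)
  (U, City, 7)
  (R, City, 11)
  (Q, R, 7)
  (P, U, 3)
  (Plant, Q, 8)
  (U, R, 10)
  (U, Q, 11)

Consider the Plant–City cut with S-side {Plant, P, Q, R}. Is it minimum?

Given cut capacity: 3 + 11 = 14.
Augment Plant→P→R→City: bottleneck 6, flow now 6.
Augment Plant→Q→R→City: bottleneck 5, flow now 11.
Augment Plant→Q→R→P→U→City: bottleneck 2, flow now 13. (uses reverse residual edge)
No augmenting path remains; maximum flow = 13.
In the residual graph, reachable from Plant: {Plant, Q}.
Min-cut edges: Plant→P (6), Q→R (7); capacity 6 + 7 = 13.
Cut capacity 14 exceeds the max flow 13, so it is not minimum.

No — its capacity is 14, but the minimum cut has capacity 13.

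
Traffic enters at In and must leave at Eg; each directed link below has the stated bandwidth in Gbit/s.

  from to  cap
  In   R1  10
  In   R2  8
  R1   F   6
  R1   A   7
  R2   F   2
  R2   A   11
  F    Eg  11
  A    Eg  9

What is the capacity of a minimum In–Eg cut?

17

Augment In→R1→F→Eg: bottleneck 6, flow now 6.
Augment In→R1→A→Eg: bottleneck 4, flow now 10.
Augment In→R2→F→Eg: bottleneck 2, flow now 12.
Augment In→R2→A→Eg: bottleneck 5, flow now 17.
No augmenting path remains; maximum flow = 17.
By max-flow min-cut, the minimum cut capacity equals the max flow.
In the residual graph, reachable from In: {In, R1, R2, A}.
Min-cut edges: R1→F (6), R2→F (2), A→Eg (9); capacity 6 + 2 + 9 = 17.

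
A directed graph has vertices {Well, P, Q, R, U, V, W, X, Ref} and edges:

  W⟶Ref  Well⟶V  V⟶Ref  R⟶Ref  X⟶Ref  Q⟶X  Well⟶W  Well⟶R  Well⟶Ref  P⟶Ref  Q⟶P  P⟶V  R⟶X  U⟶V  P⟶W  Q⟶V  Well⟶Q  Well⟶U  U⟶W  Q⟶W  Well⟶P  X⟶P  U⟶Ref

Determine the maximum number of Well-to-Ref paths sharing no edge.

7

Assign every edge capacity 1; by Menger, the answer equals the max flow.
Path Well→Ref (+1); total 1.
Path Well→P→Ref (+1); total 2.
Path Well→R→Ref (+1); total 3.
Path Well→U→Ref (+1); total 4.
Path Well→V→Ref (+1); total 5.
Path Well→W→Ref (+1); total 6.
Path Well→Q→X→Ref (+1); total 7.
No residual Well→Ref path; max flow = 7.
Certifying cut of size 7: {Well→P, Well→Q, Well→R, Well→Ref, Well→U, Well→V, Well→W}.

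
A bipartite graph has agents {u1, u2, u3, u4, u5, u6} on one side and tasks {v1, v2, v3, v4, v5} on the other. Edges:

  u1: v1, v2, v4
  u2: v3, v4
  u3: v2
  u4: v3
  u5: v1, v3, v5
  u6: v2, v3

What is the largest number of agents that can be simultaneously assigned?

5

Unit-capacity flow: source→left, listed edges, right→sink; max matching = max flow.
Augmenting path u1→v1 (+1); matched 1.
Augmenting path u2→v3 (+1); matched 2.
Augmenting path u3→v2 (+1); matched 3.
Augmenting path u5→v5 (+1); matched 4.
Augmenting path u4→v3→u2→v4 (+1); matched 5.
No augmenting path remains; maximum matching = 5.
König certificate: {u1, u2, u5, v2, v3} is a vertex cover of size 5 (every listed pair touches it), so no matching can be larger.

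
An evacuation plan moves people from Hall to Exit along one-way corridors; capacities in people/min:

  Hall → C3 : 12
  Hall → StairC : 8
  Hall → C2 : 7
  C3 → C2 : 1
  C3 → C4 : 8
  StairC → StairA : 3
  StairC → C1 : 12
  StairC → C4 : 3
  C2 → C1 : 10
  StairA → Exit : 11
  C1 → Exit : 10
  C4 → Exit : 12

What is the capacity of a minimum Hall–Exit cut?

24

Augment Hall→C3→C4→Exit: bottleneck 8, flow now 8.
Augment Hall→StairC→StairA→Exit: bottleneck 3, flow now 11.
Augment Hall→StairC→C1→Exit: bottleneck 5, flow now 16.
Augment Hall→C2→C1→Exit: bottleneck 5, flow now 21.
Augment Hall→C2→C1→StairC→C4→Exit: bottleneck 2, flow now 23. (uses reverse residual edge)
Augment Hall→C3→C2→C1→StairC→C4→Exit: bottleneck 1, flow now 24. (uses reverse residual edge)
No augmenting path remains; maximum flow = 24.
By max-flow min-cut, the minimum cut capacity equals the max flow.
In the residual graph, reachable from Hall: {Hall, C3}.
Min-cut edges: Hall→StairC (8), Hall→C2 (7), C3→C2 (1), C3→C4 (8); capacity 8 + 7 + 1 + 8 = 24.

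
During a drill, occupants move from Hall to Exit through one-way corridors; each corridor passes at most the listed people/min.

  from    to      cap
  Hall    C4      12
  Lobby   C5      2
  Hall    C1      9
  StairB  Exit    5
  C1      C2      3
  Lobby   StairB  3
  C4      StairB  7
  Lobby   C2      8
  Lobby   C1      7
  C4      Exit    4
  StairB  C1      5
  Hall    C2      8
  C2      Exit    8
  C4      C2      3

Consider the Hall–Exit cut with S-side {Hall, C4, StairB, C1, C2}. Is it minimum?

Given cut capacity: 4 + 5 + 8 = 17.
Augment Hall→C4→Exit: bottleneck 4, flow now 4.
Augment Hall→C2→Exit: bottleneck 8, flow now 12.
Augment Hall→C4→StairB→Exit: bottleneck 5, flow now 17.
No augmenting path remains; maximum flow = 17.
Cut capacity 17 equals the max flow, so it is a minimum cut.

Yes — it is a minimum cut (capacity 17).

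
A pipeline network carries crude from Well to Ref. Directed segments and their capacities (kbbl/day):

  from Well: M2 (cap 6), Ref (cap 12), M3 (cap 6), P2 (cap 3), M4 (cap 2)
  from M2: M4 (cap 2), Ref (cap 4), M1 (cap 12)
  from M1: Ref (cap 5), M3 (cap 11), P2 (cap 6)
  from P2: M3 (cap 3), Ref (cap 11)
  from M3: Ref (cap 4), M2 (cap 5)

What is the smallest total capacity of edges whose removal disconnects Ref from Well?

Augment Well→Ref: bottleneck 12, flow now 12.
Augment Well→M2→Ref: bottleneck 4, flow now 16.
Augment Well→P2→Ref: bottleneck 3, flow now 19.
Augment Well→M3→Ref: bottleneck 4, flow now 23.
Augment Well→M2→M1→Ref: bottleneck 2, flow now 25.
Augment Well→M3→M2→M1→Ref: bottleneck 2, flow now 27.
No augmenting path remains; maximum flow = 27.
By max-flow min-cut, the minimum cut capacity equals the max flow.
In the residual graph, reachable from Well: {Well, M4}.
Min-cut edges: Well→M2 (6), Well→P2 (3), Well→M3 (6), Well→Ref (12); capacity 6 + 3 + 6 + 12 = 27.

27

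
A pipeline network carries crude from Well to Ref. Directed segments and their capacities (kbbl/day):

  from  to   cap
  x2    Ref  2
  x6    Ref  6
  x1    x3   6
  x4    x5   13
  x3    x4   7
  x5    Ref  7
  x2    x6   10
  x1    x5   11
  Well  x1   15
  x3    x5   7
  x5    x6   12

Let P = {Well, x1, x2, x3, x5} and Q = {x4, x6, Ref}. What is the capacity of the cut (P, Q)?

38

Edges leaving {Well, x1, x2, x3, x5}: x2→x6 (10), x2→Ref (2), x3→x4 (7), x5→x6 (12), x5→Ref (7).
Cut capacity = 10 + 2 + 7 + 12 + 7 = 38.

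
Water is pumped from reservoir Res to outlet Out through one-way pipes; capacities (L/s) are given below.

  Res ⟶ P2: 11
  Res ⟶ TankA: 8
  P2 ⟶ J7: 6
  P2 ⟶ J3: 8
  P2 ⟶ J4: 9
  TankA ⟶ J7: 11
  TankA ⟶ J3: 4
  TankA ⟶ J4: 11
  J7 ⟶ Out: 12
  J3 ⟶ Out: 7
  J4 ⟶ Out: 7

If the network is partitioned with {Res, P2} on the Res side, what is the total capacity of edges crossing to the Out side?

31

Edges leaving {Res, P2}: Res→TankA (8), P2→J7 (6), P2→J3 (8), P2→J4 (9).
Cut capacity = 8 + 6 + 8 + 9 = 31.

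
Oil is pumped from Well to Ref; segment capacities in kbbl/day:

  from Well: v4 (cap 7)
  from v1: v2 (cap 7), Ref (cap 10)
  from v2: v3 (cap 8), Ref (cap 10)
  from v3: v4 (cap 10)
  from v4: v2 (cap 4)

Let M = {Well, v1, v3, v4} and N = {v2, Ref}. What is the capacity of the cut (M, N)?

Edges leaving {Well, v1, v3, v4}: v1→v2 (7), v1→Ref (10), v4→v2 (4).
Cut capacity = 7 + 10 + 4 = 21.

21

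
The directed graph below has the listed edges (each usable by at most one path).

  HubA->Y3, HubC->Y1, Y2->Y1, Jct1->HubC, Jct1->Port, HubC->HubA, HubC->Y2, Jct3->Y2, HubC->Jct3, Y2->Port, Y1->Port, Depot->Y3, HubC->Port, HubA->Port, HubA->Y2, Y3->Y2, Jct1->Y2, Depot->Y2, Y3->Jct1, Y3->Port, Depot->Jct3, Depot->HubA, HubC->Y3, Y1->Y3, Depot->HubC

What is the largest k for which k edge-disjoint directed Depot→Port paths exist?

5

Assign every edge capacity 1; by Menger, the answer equals the max flow.
Path Depot→HubC→Port (+1); total 1.
Path Depot→HubA→Port (+1); total 2.
Path Depot→Y3→Port (+1); total 3.
Path Depot→Y2→Port (+1); total 4.
Path Depot→Jct3→Y2→Y1→Port (+1); total 5.
No residual Depot→Port path; max flow = 5.
Certifying cut of size 5: {Depot→HubA, Depot→HubC, Depot→Jct3, Depot→Y2, Depot→Y3}.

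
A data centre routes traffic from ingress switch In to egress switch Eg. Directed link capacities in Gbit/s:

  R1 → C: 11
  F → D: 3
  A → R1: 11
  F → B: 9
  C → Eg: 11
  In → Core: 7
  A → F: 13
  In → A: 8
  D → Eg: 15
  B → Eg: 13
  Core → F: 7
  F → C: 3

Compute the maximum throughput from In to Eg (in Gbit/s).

15

Augment In→Core→F→D→Eg: bottleneck 3, flow now 3.
Augment In→Core→F→C→Eg: bottleneck 3, flow now 6.
Augment In→Core→F→B→Eg: bottleneck 1, flow now 7.
Augment In→A→F→B→Eg: bottleneck 8, flow now 15.
No augmenting path remains; maximum flow = 15.
In the residual graph, reachable from In: {In}.
Min-cut edges: In→Core (7), In→A (8); capacity 7 + 8 = 15.
This cut is saturated, so no flow can exceed 15.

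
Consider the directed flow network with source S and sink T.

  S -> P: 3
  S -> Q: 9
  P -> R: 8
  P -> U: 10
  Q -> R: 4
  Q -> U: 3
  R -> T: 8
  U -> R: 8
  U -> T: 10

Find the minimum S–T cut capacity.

Augment S→P→R→T: bottleneck 3, flow now 3.
Augment S→Q→R→T: bottleneck 4, flow now 7.
Augment S→Q→U→T: bottleneck 3, flow now 10.
No augmenting path remains; maximum flow = 10.
By max-flow min-cut, the minimum cut capacity equals the max flow.
In the residual graph, reachable from S: {S, Q}.
Min-cut edges: S→P (3), Q→R (4), Q→U (3); capacity 3 + 4 + 3 = 10.

10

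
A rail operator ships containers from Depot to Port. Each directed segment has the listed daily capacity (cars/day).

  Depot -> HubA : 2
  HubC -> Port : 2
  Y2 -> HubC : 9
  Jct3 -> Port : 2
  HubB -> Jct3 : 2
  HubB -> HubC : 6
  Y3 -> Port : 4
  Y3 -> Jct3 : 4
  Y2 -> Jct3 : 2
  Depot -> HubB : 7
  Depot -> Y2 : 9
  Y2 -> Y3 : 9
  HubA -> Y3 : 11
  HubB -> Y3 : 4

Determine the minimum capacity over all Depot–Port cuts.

Augment Depot→HubB→Y3→Port: bottleneck 4, flow now 4.
Augment Depot→HubB→HubC→Port: bottleneck 2, flow now 6.
Augment Depot→HubB→Jct3→Port: bottleneck 1, flow now 7.
Augment Depot→Y2→Jct3→Port: bottleneck 1, flow now 8.
No augmenting path remains; maximum flow = 8.
By max-flow min-cut, the minimum cut capacity equals the max flow.
In the residual graph, reachable from Depot: {Depot, HubB, Y2, HubA, Y3, HubC, Jct3}.
Min-cut edges: Y3→Port (4), HubC→Port (2), Jct3→Port (2); capacity 4 + 2 + 2 = 8.

8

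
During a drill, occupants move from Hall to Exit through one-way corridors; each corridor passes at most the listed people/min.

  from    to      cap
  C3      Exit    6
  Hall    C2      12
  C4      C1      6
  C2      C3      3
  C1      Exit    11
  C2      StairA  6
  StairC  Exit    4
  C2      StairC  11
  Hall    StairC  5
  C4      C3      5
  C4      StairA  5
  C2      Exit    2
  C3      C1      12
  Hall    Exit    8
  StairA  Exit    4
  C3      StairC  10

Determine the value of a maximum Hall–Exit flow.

21

Augment Hall→Exit: bottleneck 8, flow now 8.
Augment Hall→C2→Exit: bottleneck 2, flow now 10.
Augment Hall→StairC→Exit: bottleneck 4, flow now 14.
Augment Hall→C2→C3→Exit: bottleneck 3, flow now 17.
Augment Hall→C2→StairA→Exit: bottleneck 4, flow now 21.
No augmenting path remains; maximum flow = 21.
In the residual graph, reachable from Hall: {Hall, C2, StairA, StairC}.
Min-cut edges: Hall→Exit (8), C2→C3 (3), C2→Exit (2), StairA→Exit (4), StairC→Exit (4); capacity 8 + 3 + 2 + 4 + 4 = 21.
This cut is saturated, so no flow can exceed 21.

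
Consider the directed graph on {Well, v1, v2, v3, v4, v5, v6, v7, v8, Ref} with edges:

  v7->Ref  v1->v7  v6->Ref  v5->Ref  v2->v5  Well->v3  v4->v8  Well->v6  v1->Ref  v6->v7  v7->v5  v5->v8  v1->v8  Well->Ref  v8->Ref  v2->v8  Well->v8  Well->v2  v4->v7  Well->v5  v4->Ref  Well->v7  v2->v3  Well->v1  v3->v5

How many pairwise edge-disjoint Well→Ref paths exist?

Assign every edge capacity 1; by Menger, the answer equals the max flow.
Path Well→Ref (+1); total 1.
Path Well→v1→Ref (+1); total 2.
Path Well→v5→Ref (+1); total 3.
Path Well→v6→Ref (+1); total 4.
Path Well→v7→Ref (+1); total 5.
Path Well→v8→Ref (+1); total 6.
No residual Well→Ref path; max flow = 6.
Certifying cut of size 6: {Well→Ref, Well→v1, Well→v6, Well→v7, v5→Ref, v8→Ref}.

6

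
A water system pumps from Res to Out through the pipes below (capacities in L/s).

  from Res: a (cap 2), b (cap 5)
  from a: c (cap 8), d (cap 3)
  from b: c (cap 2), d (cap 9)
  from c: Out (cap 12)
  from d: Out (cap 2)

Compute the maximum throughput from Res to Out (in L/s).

6

Augment Res→a→c→Out: bottleneck 2, flow now 2.
Augment Res→b→c→Out: bottleneck 2, flow now 4.
Augment Res→b→d→Out: bottleneck 2, flow now 6.
No augmenting path remains; maximum flow = 6.
In the residual graph, reachable from Res: {Res, b, d}.
Min-cut edges: Res→a (2), b→c (2), d→Out (2); capacity 2 + 2 + 2 = 6.
This cut is saturated, so no flow can exceed 6.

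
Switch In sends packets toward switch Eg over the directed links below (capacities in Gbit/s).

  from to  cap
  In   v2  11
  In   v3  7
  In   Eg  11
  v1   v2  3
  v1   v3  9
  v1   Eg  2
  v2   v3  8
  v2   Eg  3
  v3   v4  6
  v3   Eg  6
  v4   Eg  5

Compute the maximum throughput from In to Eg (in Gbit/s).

25

Augment In→Eg: bottleneck 11, flow now 11.
Augment In→v2→Eg: bottleneck 3, flow now 14.
Augment In→v3→Eg: bottleneck 6, flow now 20.
Augment In→v3→v4→Eg: bottleneck 1, flow now 21.
Augment In→v2→v3→v4→Eg: bottleneck 4, flow now 25.
No augmenting path remains; maximum flow = 25.
In the residual graph, reachable from In: {In, v2, v3, v4}.
Min-cut edges: In→Eg (11), v2→Eg (3), v3→Eg (6), v4→Eg (5); capacity 11 + 3 + 6 + 5 = 25.
This cut is saturated, so no flow can exceed 25.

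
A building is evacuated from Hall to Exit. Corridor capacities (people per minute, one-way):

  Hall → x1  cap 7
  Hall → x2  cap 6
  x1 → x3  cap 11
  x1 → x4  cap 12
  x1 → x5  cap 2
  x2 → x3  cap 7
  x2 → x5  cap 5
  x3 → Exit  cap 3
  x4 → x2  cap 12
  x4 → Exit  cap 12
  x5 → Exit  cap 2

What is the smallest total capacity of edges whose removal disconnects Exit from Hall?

12

Augment Hall→x1→x3→Exit: bottleneck 3, flow now 3.
Augment Hall→x1→x4→Exit: bottleneck 4, flow now 7.
Augment Hall→x2→x5→Exit: bottleneck 2, flow now 9.
Augment Hall→x2→x3→x1→x4→Exit: bottleneck 3, flow now 12. (uses reverse residual edge)
No augmenting path remains; maximum flow = 12.
By max-flow min-cut, the minimum cut capacity equals the max flow.
In the residual graph, reachable from Hall: {Hall, x2, x3, x5}.
Min-cut edges: Hall→x1 (7), x3→Exit (3), x5→Exit (2); capacity 7 + 3 + 2 = 12.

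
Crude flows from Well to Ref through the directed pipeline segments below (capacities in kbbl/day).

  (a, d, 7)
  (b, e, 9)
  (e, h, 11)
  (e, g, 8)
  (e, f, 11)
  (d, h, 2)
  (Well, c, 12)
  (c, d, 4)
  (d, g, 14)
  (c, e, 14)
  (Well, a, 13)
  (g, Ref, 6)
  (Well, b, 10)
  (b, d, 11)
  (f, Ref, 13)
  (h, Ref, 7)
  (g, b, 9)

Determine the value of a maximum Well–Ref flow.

Augment Well→a→d→g→Ref: bottleneck 6, flow now 6.
Augment Well→a→d→h→Ref: bottleneck 1, flow now 7.
Augment Well→b→d→h→Ref: bottleneck 1, flow now 8.
Augment Well→b→e→f→Ref: bottleneck 9, flow now 17.
Augment Well→c→e→f→Ref: bottleneck 2, flow now 19.
Augment Well→c→e→h→Ref: bottleneck 5, flow now 24.
No augmenting path remains; maximum flow = 24.
In the residual graph, reachable from Well: {Well, a, b, c, d, e, g, h}.
Min-cut edges: e→f (11), g→Ref (6), h→Ref (7); capacity 11 + 6 + 7 = 24.
This cut is saturated, so no flow can exceed 24.

24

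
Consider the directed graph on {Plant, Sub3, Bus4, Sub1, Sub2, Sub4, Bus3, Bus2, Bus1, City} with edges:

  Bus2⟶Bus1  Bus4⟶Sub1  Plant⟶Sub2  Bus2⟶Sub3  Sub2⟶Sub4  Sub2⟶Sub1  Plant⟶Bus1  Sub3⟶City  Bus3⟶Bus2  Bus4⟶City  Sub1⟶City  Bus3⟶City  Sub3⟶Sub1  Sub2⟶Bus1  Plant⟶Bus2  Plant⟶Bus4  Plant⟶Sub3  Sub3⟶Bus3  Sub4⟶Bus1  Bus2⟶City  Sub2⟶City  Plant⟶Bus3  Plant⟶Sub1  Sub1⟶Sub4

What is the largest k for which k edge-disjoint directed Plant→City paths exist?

6

Assign every edge capacity 1; by Menger, the answer equals the max flow.
Path Plant→Sub3→City (+1); total 1.
Path Plant→Bus4→City (+1); total 2.
Path Plant→Sub1→City (+1); total 3.
Path Plant→Sub2→City (+1); total 4.
Path Plant→Bus3→City (+1); total 5.
Path Plant→Bus2→City (+1); total 6.
No residual Plant→City path; max flow = 6.
Certifying cut of size 6: {Plant→Bus2, Plant→Bus3, Plant→Bus4, Plant→Sub1, Plant→Sub2, Plant→Sub3}.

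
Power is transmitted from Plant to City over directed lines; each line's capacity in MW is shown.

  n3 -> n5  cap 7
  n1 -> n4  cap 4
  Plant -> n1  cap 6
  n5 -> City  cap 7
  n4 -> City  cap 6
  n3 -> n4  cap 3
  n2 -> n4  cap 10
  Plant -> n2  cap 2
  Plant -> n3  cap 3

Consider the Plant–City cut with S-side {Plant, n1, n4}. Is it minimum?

Given cut capacity: 2 + 3 + 6 = 11.
Augment Plant→n1→n4→City: bottleneck 4, flow now 4.
Augment Plant→n2→n4→City: bottleneck 2, flow now 6.
Augment Plant→n3→n5→City: bottleneck 3, flow now 9.
No augmenting path remains; maximum flow = 9.
In the residual graph, reachable from Plant: {Plant, n1}.
Min-cut edges: Plant→n2 (2), Plant→n3 (3), n1→n4 (4); capacity 2 + 3 + 4 = 9.
Cut capacity 11 exceeds the max flow 9, so it is not minimum.

No — its capacity is 11, but the minimum cut has capacity 9.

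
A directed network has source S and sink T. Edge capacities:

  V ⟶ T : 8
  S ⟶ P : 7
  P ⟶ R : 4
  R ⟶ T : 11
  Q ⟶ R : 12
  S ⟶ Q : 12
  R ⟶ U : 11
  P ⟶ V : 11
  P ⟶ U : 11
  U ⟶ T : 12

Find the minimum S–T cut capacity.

19

Augment S→P→R→T: bottleneck 4, flow now 4.
Augment S→P→U→T: bottleneck 3, flow now 7.
Augment S→Q→R→T: bottleneck 7, flow now 14.
Augment S→Q→R→U→T: bottleneck 5, flow now 19.
No augmenting path remains; maximum flow = 19.
By max-flow min-cut, the minimum cut capacity equals the max flow.
In the residual graph, reachable from S: {S}.
Min-cut edges: S→P (7), S→Q (12); capacity 7 + 12 = 19.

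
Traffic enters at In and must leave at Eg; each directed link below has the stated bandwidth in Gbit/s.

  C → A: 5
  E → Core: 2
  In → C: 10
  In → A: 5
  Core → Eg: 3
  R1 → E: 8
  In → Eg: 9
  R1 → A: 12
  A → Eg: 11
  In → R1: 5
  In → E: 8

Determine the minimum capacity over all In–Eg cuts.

22

Augment In→Eg: bottleneck 9, flow now 9.
Augment In→A→Eg: bottleneck 5, flow now 14.
Augment In→R1→A→Eg: bottleneck 5, flow now 19.
Augment In→E→Core→Eg: bottleneck 2, flow now 21.
Augment In→C→A→Eg: bottleneck 1, flow now 22.
No augmenting path remains; maximum flow = 22.
By max-flow min-cut, the minimum cut capacity equals the max flow.
In the residual graph, reachable from In: {In, R1, E, C, A}.
Min-cut edges: In→Eg (9), E→Core (2), A→Eg (11); capacity 9 + 2 + 11 = 22.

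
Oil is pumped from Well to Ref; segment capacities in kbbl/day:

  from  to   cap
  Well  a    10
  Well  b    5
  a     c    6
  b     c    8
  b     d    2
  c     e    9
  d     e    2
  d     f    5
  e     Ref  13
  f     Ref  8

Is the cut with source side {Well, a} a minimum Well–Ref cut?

Yes — it is a minimum cut (capacity 11).

Given cut capacity: 5 + 6 = 11.
Augment Well→a→c→e→Ref: bottleneck 6, flow now 6.
Augment Well→b→c→e→Ref: bottleneck 3, flow now 9.
Augment Well→b→d→e→Ref: bottleneck 2, flow now 11.
No augmenting path remains; maximum flow = 11.
Cut capacity 11 equals the max flow, so it is a minimum cut.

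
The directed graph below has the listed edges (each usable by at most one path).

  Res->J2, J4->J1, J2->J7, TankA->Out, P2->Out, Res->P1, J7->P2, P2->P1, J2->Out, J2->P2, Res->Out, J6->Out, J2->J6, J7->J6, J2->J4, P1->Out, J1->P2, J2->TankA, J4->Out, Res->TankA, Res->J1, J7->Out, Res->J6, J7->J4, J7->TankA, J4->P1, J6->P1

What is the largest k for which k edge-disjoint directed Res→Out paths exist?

6

Assign every edge capacity 1; by Menger, the answer equals the max flow.
Path Res→Out (+1); total 1.
Path Res→J2→Out (+1); total 2.
Path Res→J6→Out (+1); total 3.
Path Res→P1→Out (+1); total 4.
Path Res→TankA→Out (+1); total 5.
Path Res→J1→P2→Out (+1); total 6.
No residual Res→Out path; max flow = 6.
Certifying cut of size 6: {Res→J1, Res→J2, Res→J6, Res→Out, Res→P1, Res→TankA}.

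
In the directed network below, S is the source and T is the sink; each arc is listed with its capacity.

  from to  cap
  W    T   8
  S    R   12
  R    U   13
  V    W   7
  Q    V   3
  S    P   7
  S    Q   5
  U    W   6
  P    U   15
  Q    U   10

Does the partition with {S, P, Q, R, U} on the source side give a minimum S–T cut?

Given cut capacity: 3 + 6 = 9.
Augment S→P→U→W→T: bottleneck 6, flow now 6.
Augment S→Q→V→W→T: bottleneck 2, flow now 8.
No augmenting path remains; maximum flow = 8.
In the residual graph, reachable from S: {S, P, Q, R, U, V, W}.
Min-cut edges: W→T (8); capacity 8 = 8.
Cut capacity 9 exceeds the max flow 8, so it is not minimum.

No — its capacity is 9, but the minimum cut has capacity 8.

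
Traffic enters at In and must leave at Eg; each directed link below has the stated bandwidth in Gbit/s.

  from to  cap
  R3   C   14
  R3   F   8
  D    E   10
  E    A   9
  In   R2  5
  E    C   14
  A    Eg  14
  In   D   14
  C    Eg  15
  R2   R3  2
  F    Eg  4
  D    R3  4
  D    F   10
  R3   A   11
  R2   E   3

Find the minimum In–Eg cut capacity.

19

Augment In→D→F→Eg: bottleneck 4, flow now 4.
Augment In→D→E→A→Eg: bottleneck 9, flow now 13.
Augment In→D→E→C→Eg: bottleneck 1, flow now 14.
Augment In→R2→E→C→Eg: bottleneck 3, flow now 17.
Augment In→R2→R3→A→Eg: bottleneck 2, flow now 19.
No augmenting path remains; maximum flow = 19.
By max-flow min-cut, the minimum cut capacity equals the max flow.
In the residual graph, reachable from In: {In}.
Min-cut edges: In→D (14), In→R2 (5); capacity 14 + 5 = 19.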